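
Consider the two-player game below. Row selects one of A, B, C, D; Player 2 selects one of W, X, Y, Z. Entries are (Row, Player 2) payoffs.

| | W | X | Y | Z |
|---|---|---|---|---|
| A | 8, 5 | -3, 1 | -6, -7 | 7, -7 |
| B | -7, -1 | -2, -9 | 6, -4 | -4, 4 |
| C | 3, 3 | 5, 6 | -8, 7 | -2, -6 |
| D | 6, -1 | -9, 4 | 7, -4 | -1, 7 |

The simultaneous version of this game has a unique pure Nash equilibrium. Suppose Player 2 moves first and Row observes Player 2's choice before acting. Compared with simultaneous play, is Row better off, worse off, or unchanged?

Solve by backward induction (Player 2 leads).
- W → Row plays A (best of 8, -7, 3, 6); Player 2 gets 5.
- X → Row plays C (best of -3, -2, 5, -9); Player 2 gets 6.
- Y → Row plays D (best of -6, 6, -8, 7); Player 2 gets -4.
- Z → Row plays A (best of 7, -4, -2, -1); Player 2 gets -7.
Maximizing over 5, 6, -4, -7, Player 2 chooses X. Subgame-perfect outcome: (C, X) with payoffs (5, 6).
For the simultaneous game, intersect best replies.
Row's best replies: W→A; X→C; Y→D; Z→A.
Player 2's best replies: A→W; B→Z; C→Y; D→Z.
Only (A, W) has each player best-responding; Nash payoffs (8, 5).
Row earns 5 sequentially versus 8 at the Nash outcome: worse off.

worse off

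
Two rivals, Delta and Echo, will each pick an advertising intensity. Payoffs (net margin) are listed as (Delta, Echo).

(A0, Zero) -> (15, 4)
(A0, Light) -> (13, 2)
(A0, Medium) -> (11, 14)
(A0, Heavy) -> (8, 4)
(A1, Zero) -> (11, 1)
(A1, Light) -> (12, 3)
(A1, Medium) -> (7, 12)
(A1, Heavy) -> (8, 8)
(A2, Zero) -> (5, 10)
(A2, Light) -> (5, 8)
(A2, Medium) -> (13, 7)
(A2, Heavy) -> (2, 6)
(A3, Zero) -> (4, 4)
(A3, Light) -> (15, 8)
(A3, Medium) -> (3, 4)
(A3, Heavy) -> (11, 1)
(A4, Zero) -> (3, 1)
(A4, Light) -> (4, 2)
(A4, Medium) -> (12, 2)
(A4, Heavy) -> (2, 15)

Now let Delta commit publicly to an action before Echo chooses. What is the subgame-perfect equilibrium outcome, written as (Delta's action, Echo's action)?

Backward induction with Delta moving first.
- A0: Echo compares 4, 2, 14, 4 and picks Medium; Delta would get 11.
- A1: Echo compares 1, 3, 12, 8 and picks Medium; Delta would get 7.
- A2: Echo compares 10, 8, 7, 6 and picks Zero; Delta would get 5.
- A3: Echo compares 4, 8, 4, 1 and picks Light; Delta would get 15.
- A4: Echo compares 1, 2, 2, 15 and picks Heavy; Delta would get 2.
Maximizing over 11, 7, 5, 15, 2, Delta chooses A3. Subgame-perfect outcome: (A3, Light) with payoffs (15, 8).

(A3, Light)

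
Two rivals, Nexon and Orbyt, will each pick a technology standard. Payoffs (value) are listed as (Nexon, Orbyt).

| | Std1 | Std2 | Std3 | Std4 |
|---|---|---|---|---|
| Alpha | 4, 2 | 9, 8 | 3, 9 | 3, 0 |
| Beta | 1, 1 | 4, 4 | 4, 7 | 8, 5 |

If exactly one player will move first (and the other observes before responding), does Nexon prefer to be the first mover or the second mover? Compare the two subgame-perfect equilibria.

second

If Nexon leads: Orbyt's best replies are Alpha→Std3, Beta→Std3; Nexon's induced payoffs 3, 4; outcome (Beta, Std3), payoffs (4, 7).
If Orbyt leads: Nexon's best replies are Std1→Alpha, Std2→Alpha, Std3→Beta, Std4→Beta; Orbyt's induced payoffs 2, 8, 7, 5; outcome (Alpha, Std2), payoffs (9, 8).
Nexon gets 4 moving first and 9 moving second, so Nexon prefers to move second.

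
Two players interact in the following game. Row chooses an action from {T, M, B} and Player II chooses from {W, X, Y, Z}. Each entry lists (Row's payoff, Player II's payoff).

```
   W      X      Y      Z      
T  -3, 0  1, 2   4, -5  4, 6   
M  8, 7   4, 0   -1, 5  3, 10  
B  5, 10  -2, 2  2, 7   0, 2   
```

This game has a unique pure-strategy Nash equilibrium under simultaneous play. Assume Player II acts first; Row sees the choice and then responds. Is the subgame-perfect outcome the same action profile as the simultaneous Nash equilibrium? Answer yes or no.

no

Solve by backward induction (Player II leads).
- W: Row compares -3, 8, 5 and picks M; Player II would get 7.
- X: Row compares 1, 4, -2 and picks M; Player II would get 0.
- Y: Row compares 4, -1, 2 and picks T; Player II would get -5.
- Z: Row compares 4, 3, 0 and picks T; Player II would get 6.
Player II's induced payoffs are 7, 0, -5, 6, so Player II commits to W. Subgame-perfect outcome: (M, W) with payoffs (8, 7).
Under simultaneous play:
Row's best replies: W→M; X→M; Y→T; Z→T.
Player II's best replies: T→Z; M→Z; B→W.
The unique mutual best reply is (T, Z), giving (4, 6).
Sequential outcome (M, W) differs from the Nash profile (T, Z).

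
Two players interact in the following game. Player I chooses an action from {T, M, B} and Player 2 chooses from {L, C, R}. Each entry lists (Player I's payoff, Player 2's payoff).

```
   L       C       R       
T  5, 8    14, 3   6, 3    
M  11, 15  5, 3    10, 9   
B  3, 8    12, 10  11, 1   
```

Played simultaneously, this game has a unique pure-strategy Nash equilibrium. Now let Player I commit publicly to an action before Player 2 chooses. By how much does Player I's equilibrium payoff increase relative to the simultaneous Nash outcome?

1

Solve by backward induction (Player I leads).
- T: Player 2 compares 8, 3, 3 and picks L; Player I would get 5.
- M: Player 2 compares 15, 3, 9 and picks L; Player I would get 11.
- B: Player 2 compares 8, 10, 1 and picks C; Player I would get 12.
Maximizing over 5, 11, 12, Player I chooses B. Subgame-perfect outcome: (B, C) with payoffs (12, 10).
Under simultaneous play:
Player I's best replies: L→M; C→T; R→B.
Player 2's best replies: T→L; M→L; B→C.
Only (M, L) has each player best-responding; Nash payoffs (11, 15).
Player I's commitment gain: 12 − 11 = 1.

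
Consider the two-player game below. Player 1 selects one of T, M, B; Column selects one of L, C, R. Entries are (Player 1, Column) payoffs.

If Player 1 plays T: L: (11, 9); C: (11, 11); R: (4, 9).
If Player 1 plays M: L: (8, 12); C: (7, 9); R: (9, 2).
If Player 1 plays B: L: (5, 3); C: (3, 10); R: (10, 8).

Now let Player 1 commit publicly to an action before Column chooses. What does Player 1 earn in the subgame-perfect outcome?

11

Column best-responds to each possible Player 1 move:
- T: Column compares 9, 11, 9 and picks C; Player 1 would get 11.
- M: Column compares 12, 9, 2 and picks L; Player 1 would get 8.
- B: Column compares 3, 10, 8 and picks C; Player 1 would get 3.
Maximizing over 11, 8, 3, Player 1 chooses T. Subgame-perfect outcome: (T, C) with payoffs (11, 11).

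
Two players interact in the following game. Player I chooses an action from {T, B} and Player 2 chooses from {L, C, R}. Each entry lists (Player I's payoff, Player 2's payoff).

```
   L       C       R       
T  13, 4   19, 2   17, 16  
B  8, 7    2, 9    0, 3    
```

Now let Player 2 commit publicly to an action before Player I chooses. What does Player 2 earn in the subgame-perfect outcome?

16

Solve by backward induction (Player 2 leads).
- L: BR = T, leader payoff 4.
- C: BR = T, leader payoff 2.
- R: BR = T, leader payoff 16.
Player 2's induced payoffs are 4, 2, 16, so Player 2 commits to R. Subgame-perfect outcome: (T, R) with payoffs (17, 16).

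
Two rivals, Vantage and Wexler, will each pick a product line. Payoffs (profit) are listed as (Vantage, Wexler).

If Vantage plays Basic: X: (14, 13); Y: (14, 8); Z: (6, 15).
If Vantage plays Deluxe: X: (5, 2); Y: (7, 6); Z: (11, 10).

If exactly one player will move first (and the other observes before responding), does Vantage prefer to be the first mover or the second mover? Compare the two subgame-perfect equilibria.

If Vantage leads: Wexler's best replies are Basic→Z, Deluxe→Z; Vantage's induced payoffs 6, 11; outcome (Deluxe, Z), payoffs (11, 10).
If Wexler leads: Vantage's best replies are X→Basic, Y→Basic, Z→Deluxe; Wexler's induced payoffs 13, 8, 10; outcome (Basic, X), payoffs (14, 13).
Vantage gets 11 moving first and 14 moving second, so Vantage prefers to move second.

second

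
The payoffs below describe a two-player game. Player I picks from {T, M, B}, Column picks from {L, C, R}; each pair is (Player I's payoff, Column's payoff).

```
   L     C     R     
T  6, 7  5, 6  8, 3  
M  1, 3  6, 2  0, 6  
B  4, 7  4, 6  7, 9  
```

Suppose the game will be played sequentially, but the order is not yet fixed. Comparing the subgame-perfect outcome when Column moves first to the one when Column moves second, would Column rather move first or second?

If Player I leads: Column's best replies are T→L, M→R, B→R; Player I's induced payoffs 6, 0, 7; outcome (B, R), payoffs (7, 9).
If Column leads: Player I's best replies are L→T, C→M, R→T; Column's induced payoffs 7, 2, 3; outcome (T, L), payoffs (6, 7).
Column gets 7 moving first and 9 moving second, so Column prefers to move second.

second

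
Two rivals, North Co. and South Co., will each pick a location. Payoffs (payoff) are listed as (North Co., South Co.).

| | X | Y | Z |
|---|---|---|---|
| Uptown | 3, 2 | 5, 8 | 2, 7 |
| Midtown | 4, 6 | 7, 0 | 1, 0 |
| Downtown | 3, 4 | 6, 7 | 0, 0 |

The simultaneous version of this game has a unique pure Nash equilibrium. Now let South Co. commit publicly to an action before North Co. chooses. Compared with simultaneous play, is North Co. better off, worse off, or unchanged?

Backward induction with South Co. moving first.
- X: BR = Midtown, leader payoff 6.
- Y: BR = Midtown, leader payoff 0.
- Z: BR = Uptown, leader payoff 7.
Maximizing over 6, 0, 7, South Co. chooses Z. Subgame-perfect outcome: (Uptown, Z) with payoffs (2, 7).
For the simultaneous game, intersect best replies.
North Co.'s best replies: X→Midtown; Y→Midtown; Z→Uptown.
South Co.'s best replies: Uptown→Y; Midtown→X; Downtown→Y.
The unique mutual best reply is (Midtown, X), giving (4, 6).
North Co. earns 2 sequentially versus 4 at the Nash outcome: worse off.

worse off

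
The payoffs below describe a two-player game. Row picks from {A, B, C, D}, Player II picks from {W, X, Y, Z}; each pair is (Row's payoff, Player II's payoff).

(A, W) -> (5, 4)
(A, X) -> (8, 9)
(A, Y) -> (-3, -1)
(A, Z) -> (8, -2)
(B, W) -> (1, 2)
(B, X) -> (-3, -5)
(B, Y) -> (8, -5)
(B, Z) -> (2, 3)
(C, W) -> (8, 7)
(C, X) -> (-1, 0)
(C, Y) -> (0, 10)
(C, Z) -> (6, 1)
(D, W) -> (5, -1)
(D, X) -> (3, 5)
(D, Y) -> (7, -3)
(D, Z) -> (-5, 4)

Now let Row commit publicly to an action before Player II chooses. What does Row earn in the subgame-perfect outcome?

Work backward from Player II's decision.
- A: BR = X, leader payoff 8.
- B: BR = Z, leader payoff 2.
- C: BR = Y, leader payoff 0.
- D: BR = X, leader payoff 3.
Among 8, 2, 0, 3, the best is 8 at A. Subgame-perfect outcome: (A, X) with payoffs (8, 9).

8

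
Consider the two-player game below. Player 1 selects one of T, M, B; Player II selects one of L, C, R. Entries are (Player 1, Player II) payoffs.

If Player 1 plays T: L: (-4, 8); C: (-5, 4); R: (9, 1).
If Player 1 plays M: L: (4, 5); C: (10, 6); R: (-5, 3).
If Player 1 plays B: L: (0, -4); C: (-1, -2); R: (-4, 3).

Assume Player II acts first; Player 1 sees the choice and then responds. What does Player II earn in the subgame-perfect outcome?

Solve by backward induction (Player II leads).
- L → Player 1 plays M (best of -4, 4, 0); Player II gets 5.
- C → Player 1 plays M (best of -5, 10, -1); Player II gets 6.
- R → Player 1 plays T (best of 9, -5, -4); Player II gets 1.
Maximizing over 5, 6, 1, Player II chooses C. Subgame-perfect outcome: (M, C) with payoffs (10, 6).

6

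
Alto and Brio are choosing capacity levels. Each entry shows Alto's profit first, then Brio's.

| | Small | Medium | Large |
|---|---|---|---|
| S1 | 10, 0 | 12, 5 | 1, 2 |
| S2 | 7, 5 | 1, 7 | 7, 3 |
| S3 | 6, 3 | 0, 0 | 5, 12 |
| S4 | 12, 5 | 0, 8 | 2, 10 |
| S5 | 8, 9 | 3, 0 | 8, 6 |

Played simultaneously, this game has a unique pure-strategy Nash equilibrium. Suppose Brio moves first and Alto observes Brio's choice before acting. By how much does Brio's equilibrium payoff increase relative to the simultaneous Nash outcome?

Solve by backward induction (Brio leads).
- Small: BR = S4, leader payoff 5.
- Medium: BR = S1, leader payoff 5.
- Large: BR = S5, leader payoff 6.
Among 5, 5, 6, the best is 6 at Large. Subgame-perfect outcome: (S5, Large) with payoffs (8, 6).
Now find the simultaneous Nash equilibrium.
Alto's best replies: Small→S4; Medium→S1; Large→S5.
Brio's best replies: S1→Medium; S2→Medium; S3→Large; S4→Large; S5→Small.
The unique mutual best reply is (S1, Medium), giving (12, 5).
Brio's commitment gain: 6 − 5 = 1.

1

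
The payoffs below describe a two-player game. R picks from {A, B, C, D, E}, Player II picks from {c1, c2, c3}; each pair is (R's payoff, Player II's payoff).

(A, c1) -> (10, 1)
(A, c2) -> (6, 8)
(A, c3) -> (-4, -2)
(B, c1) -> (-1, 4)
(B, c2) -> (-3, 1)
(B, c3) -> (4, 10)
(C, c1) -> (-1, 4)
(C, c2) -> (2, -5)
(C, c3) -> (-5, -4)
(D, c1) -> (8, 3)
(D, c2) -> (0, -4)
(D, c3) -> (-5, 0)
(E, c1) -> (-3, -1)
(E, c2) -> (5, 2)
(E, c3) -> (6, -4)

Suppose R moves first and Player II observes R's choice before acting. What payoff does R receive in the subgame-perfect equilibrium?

8

Solve by backward induction (R leads).
- A: BR = c2, leader payoff 6.
- B: BR = c3, leader payoff 4.
- C: BR = c1, leader payoff -1.
- D: BR = c1, leader payoff 8.
- E: BR = c2, leader payoff 5.
Among 6, 4, -1, 8, 5, the best is 8 at D. Subgame-perfect outcome: (D, c1) with payoffs (8, 3).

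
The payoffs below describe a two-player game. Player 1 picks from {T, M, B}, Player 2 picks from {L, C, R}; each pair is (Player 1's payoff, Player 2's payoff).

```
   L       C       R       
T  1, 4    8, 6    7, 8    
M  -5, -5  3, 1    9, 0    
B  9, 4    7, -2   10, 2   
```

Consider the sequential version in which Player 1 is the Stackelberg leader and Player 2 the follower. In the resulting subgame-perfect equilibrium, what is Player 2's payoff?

4

Backward induction with Player 1 moving first.
- T → Player 2 plays R (best of 4, 6, 8); Player 1 gets 7.
- M → Player 2 plays C (best of -5, 1, 0); Player 1 gets 3.
- B → Player 2 plays L (best of 4, -2, 2); Player 1 gets 9.
Among 7, 3, 9, the best is 9 at B. Subgame-perfect outcome: (B, L) with payoffs (9, 4).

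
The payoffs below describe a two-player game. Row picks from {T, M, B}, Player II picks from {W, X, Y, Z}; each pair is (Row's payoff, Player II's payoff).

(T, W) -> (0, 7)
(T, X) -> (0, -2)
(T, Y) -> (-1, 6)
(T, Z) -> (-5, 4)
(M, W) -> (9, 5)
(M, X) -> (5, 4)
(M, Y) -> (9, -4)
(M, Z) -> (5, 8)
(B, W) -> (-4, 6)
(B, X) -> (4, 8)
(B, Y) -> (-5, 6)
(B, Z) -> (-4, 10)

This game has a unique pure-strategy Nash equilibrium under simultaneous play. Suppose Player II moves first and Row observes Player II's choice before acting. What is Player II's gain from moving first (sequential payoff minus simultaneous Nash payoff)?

0

Work backward from Row's decision.
- W: Row compares 0, 9, -4 and picks M; Player II would get 5.
- X: Row compares 0, 5, 4 and picks M; Player II would get 4.
- Y: Row compares -1, 9, -5 and picks M; Player II would get -4.
- Z: Row compares -5, 5, -4 and picks M; Player II would get 8.
Maximizing over 5, 4, -4, 8, Player II chooses Z. Subgame-perfect outcome: (M, Z) with payoffs (5, 8).
For the simultaneous game, intersect best replies.
Row's best replies: W→M; X→M; Y→M; Z→M.
Player II's best replies: T→W; M→Z; B→Z.
Only (M, Z) has each player best-responding; Nash payoffs (5, 8).
Player II's commitment gain: 8 − 8 = 0.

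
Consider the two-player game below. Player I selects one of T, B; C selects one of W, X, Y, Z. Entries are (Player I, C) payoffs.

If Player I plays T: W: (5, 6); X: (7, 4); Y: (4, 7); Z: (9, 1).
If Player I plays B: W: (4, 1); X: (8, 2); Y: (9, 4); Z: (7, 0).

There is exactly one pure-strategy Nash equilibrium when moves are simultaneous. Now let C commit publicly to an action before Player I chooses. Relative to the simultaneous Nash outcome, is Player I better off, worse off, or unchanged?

Player I best-responds to each possible C move:
- W: BR = T, leader payoff 6.
- X: BR = B, leader payoff 2.
- Y: BR = B, leader payoff 4.
- Z: BR = T, leader payoff 1.
C's induced payoffs are 6, 2, 4, 1, so C commits to W. Subgame-perfect outcome: (T, W) with payoffs (5, 6).
Now find the simultaneous Nash equilibrium.
Player I's best replies: W→T; X→B; Y→B; Z→T.
C's best replies: T→Y; B→Y.
The unique mutual best reply is (B, Y), giving (9, 4).
Player I earns 5 sequentially versus 9 at the Nash outcome: worse off.

worse off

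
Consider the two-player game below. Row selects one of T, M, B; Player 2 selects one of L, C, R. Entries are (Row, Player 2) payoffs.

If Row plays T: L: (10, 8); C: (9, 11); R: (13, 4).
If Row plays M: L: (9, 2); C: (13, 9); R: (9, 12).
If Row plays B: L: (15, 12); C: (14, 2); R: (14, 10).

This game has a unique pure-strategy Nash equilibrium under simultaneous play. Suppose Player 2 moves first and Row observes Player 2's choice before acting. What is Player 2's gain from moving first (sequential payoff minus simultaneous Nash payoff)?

Solve by backward induction (Player 2 leads).
- L: Row compares 10, 9, 15 and picks B; Player 2 would get 12.
- C: Row compares 9, 13, 14 and picks B; Player 2 would get 2.
- R: Row compares 13, 9, 14 and picks B; Player 2 would get 10.
Player 2's induced payoffs are 12, 2, 10, so Player 2 commits to L. Subgame-perfect outcome: (B, L) with payoffs (15, 12).
Under simultaneous play:
Row's best replies: L→B; C→B; R→B.
Player 2's best replies: T→C; M→R; B→L.
The unique mutual best reply is (B, L), giving (15, 12).
Player 2's commitment gain: 12 − 12 = 0.

0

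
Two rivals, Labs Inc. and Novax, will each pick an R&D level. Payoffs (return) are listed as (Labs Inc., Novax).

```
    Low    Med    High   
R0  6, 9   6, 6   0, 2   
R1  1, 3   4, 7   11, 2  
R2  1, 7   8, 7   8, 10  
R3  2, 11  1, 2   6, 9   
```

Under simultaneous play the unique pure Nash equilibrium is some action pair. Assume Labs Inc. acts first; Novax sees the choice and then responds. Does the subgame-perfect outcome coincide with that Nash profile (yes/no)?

no

Work backward from Novax's decision.
- R0: BR = Low, leader payoff 6.
- R1: BR = Med, leader payoff 4.
- R2: BR = High, leader payoff 8.
- R3: BR = Low, leader payoff 2.
Maximizing over 6, 4, 8, 2, Labs Inc. chooses R2. Subgame-perfect outcome: (R2, High) with payoffs (8, 10).
Under simultaneous play:
Labs Inc.'s best replies: Low→R0; Med→R2; High→R1.
Novax's best replies: R0→Low; R1→Med; R2→High; R3→Low.
Only (R0, Low) has each player best-responding; Nash payoffs (6, 9).
Sequential outcome (R2, High) differs from the Nash profile (R0, Low).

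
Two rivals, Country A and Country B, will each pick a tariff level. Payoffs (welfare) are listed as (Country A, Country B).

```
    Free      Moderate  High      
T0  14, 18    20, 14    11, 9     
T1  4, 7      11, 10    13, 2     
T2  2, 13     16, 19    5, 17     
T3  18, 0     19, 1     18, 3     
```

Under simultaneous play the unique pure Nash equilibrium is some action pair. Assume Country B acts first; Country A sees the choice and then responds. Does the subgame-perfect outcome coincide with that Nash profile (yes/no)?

Work backward from Country A's decision.
- Free: Country A compares 14, 4, 2, 18 and picks T3; Country B would get 0.
- Moderate: Country A compares 20, 11, 16, 19 and picks T0; Country B would get 14.
- High: Country A compares 11, 13, 5, 18 and picks T3; Country B would get 3.
Maximizing over 0, 14, 3, Country B chooses Moderate. Subgame-perfect outcome: (T0, Moderate) with payoffs (20, 14).
Under simultaneous play:
Country A's best replies: Free→T3; Moderate→T0; High→T3.
Country B's best replies: T0→Free; T1→Moderate; T2→Moderate; T3→High.
The unique mutual best reply is (T3, High), giving (18, 3).
Sequential outcome (T0, Moderate) differs from the Nash profile (T3, High).

no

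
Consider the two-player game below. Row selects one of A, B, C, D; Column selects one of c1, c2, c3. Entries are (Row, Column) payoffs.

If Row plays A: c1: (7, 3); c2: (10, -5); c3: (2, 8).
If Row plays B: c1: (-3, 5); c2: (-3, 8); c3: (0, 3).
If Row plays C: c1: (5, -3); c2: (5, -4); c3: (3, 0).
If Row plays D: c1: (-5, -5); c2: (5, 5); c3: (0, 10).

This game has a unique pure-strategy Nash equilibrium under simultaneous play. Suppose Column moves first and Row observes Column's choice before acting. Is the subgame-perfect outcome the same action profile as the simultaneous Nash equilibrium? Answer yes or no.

Row best-responds to each possible Column move:
- c1: Row compares 7, -3, 5, -5 and picks A; Column would get 3.
- c2: Row compares 10, -3, 5, 5 and picks A; Column would get -5.
- c3: Row compares 2, 0, 3, 0 and picks C; Column would get 0.
Among 3, -5, 0, the best is 3 at c1. Subgame-perfect outcome: (A, c1) with payoffs (7, 3).
For the simultaneous game, intersect best replies.
Row's best replies: c1→A; c2→A; c3→C.
Column's best replies: A→c3; B→c2; C→c3; D→c3.
Only (C, c3) has each player best-responding; Nash payoffs (3, 0).
Sequential outcome (A, c1) differs from the Nash profile (C, c3).

no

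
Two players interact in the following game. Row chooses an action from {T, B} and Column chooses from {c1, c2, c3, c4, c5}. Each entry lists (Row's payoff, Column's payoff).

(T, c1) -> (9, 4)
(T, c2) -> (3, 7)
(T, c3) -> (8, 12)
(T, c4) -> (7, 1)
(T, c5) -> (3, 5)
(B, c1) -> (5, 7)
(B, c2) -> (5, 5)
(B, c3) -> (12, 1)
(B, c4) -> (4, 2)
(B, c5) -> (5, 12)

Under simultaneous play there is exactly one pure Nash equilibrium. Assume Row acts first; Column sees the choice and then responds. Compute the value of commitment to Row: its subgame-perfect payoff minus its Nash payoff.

3

Solve by backward induction (Row leads).
- T → Column plays c3 (best of 4, 7, 12, 1, 5); Row gets 8.
- B → Column plays c5 (best of 7, 5, 1, 2, 12); Row gets 5.
Row's induced payoffs are 8, 5, so Row commits to T. Subgame-perfect outcome: (T, c3) with payoffs (8, 12).
Under simultaneous play:
Row's best replies: c1→T; c2→B; c3→B; c4→T; c5→B.
Column's best replies: T→c3; B→c5.
Only (B, c5) has each player best-responding; Nash payoffs (5, 12).
Row's commitment gain: 8 − 5 = 3.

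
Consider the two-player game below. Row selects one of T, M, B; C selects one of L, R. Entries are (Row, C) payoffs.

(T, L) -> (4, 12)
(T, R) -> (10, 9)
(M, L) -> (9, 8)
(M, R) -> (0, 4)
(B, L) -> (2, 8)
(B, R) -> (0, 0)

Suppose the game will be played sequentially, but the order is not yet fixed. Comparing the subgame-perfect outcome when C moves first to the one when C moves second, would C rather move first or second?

If Row leads: C's best replies are T→L, M→L, B→L; Row's induced payoffs 4, 9, 2; outcome (M, L), payoffs (9, 8).
If C leads: Row's best replies are L→M, R→T; C's induced payoffs 8, 9; outcome (T, R), payoffs (10, 9).
C gets 9 moving first and 8 moving second, so C prefers to move first.

first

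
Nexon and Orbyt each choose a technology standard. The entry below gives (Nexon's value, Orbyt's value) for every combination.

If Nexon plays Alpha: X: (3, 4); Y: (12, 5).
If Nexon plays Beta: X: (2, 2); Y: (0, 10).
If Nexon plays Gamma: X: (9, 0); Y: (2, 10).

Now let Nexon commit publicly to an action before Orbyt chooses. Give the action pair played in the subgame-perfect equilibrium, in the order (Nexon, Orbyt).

Orbyt best-responds to each possible Nexon move:
- Alpha → Orbyt plays Y (best of 4, 5); Nexon gets 12.
- Beta → Orbyt plays Y (best of 2, 10); Nexon gets 0.
- Gamma → Orbyt plays Y (best of 0, 10); Nexon gets 2.
Among 12, 0, 2, the best is 12 at Alpha. Subgame-perfect outcome: (Alpha, Y) with payoffs (12, 5).

(Alpha, Y)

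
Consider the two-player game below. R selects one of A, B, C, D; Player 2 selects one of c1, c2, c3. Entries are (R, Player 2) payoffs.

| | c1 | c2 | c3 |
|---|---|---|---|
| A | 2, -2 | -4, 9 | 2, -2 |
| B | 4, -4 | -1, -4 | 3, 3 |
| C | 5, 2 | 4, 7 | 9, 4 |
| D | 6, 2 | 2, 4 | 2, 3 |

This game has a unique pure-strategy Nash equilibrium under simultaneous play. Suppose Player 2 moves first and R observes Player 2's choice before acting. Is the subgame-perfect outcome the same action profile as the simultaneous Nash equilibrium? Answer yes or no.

Solve by backward induction (Player 2 leads).
- c1: R compares 2, 4, 5, 6 and picks D; Player 2 would get 2.
- c2: R compares -4, -1, 4, 2 and picks C; Player 2 would get 7.
- c3: R compares 2, 3, 9, 2 and picks C; Player 2 would get 4.
Among 2, 7, 4, the best is 7 at c2. Subgame-perfect outcome: (C, c2) with payoffs (4, 7).
For the simultaneous game, intersect best replies.
R's best replies: c1→D; c2→C; c3→C.
Player 2's best replies: A→c2; B→c3; C→c2; D→c2.
Only (C, c2) has each player best-responding; Nash payoffs (4, 7).
Sequential outcome (C, c2) coincides with the Nash profile (C, c2).

yes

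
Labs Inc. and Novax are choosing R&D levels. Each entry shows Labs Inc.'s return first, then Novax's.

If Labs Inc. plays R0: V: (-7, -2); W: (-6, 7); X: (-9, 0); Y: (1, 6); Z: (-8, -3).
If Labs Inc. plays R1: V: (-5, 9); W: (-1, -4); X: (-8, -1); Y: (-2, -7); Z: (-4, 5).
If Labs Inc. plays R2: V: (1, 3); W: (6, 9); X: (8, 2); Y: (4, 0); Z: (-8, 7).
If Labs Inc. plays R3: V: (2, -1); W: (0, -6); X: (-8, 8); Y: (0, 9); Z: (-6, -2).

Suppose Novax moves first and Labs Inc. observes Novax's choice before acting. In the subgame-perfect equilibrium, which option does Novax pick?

Solve by backward induction (Novax leads).
- V: Labs Inc. compares -7, -5, 1, 2 and picks R3; Novax would get -1.
- W: Labs Inc. compares -6, -1, 6, 0 and picks R2; Novax would get 9.
- X: Labs Inc. compares -9, -8, 8, -8 and picks R2; Novax would get 2.
- Y: Labs Inc. compares 1, -2, 4, 0 and picks R2; Novax would get 0.
- Z: Labs Inc. compares -8, -4, -8, -6 and picks R1; Novax would get 5.
Maximizing over -1, 9, 2, 0, 5, Novax chooses W. Subgame-perfect outcome: (R2, W) with payoffs (6, 9).

W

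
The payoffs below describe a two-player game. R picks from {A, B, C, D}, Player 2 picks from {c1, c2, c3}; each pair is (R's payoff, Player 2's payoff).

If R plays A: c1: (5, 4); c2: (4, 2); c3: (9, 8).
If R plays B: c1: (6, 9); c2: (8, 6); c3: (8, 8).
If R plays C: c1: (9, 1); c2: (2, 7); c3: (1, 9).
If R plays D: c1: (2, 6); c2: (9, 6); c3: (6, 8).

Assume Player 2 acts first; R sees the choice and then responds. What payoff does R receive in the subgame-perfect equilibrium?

Solve by backward induction (Player 2 leads).
- c1 → R plays C (best of 5, 6, 9, 2); Player 2 gets 1.
- c2 → R plays D (best of 4, 8, 2, 9); Player 2 gets 6.
- c3 → R plays A (best of 9, 8, 1, 6); Player 2 gets 8.
Among 1, 6, 8, the best is 8 at c3. Subgame-perfect outcome: (A, c3) with payoffs (9, 8).

9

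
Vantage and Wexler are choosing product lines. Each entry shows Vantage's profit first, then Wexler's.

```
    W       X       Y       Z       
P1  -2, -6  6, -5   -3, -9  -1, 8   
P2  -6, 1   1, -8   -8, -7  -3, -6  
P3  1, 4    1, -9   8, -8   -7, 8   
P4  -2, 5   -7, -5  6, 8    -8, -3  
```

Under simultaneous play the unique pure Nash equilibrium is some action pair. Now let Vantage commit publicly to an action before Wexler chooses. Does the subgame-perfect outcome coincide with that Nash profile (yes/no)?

Solve by backward induction (Vantage leads).
- P1: BR = Z, leader payoff -1.
- P2: BR = W, leader payoff -6.
- P3: BR = Z, leader payoff -7.
- P4: BR = Y, leader payoff 6.
Among -1, -6, -7, 6, the best is 6 at P4. Subgame-perfect outcome: (P4, Y) with payoffs (6, 8).
Now find the simultaneous Nash equilibrium.
Vantage's best replies: W→P3; X→P1; Y→P3; Z→P1.
Wexler's best replies: P1→Z; P2→W; P3→Z; P4→Y.
The unique mutual best reply is (P1, Z), giving (-1, 8).
Sequential outcome (P4, Y) differs from the Nash profile (P1, Z).

no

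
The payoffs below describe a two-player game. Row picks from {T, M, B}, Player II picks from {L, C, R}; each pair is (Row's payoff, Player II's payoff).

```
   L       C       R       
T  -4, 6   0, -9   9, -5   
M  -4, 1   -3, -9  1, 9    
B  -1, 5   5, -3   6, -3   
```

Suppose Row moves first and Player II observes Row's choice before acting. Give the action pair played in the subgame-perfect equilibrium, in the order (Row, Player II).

Solve by backward induction (Row leads).
- T: BR = L, leader payoff -4.
- M: BR = R, leader payoff 1.
- B: BR = L, leader payoff -1.
Maximizing over -4, 1, -1, Row chooses M. Subgame-perfect outcome: (M, R) with payoffs (1, 9).

(M, R)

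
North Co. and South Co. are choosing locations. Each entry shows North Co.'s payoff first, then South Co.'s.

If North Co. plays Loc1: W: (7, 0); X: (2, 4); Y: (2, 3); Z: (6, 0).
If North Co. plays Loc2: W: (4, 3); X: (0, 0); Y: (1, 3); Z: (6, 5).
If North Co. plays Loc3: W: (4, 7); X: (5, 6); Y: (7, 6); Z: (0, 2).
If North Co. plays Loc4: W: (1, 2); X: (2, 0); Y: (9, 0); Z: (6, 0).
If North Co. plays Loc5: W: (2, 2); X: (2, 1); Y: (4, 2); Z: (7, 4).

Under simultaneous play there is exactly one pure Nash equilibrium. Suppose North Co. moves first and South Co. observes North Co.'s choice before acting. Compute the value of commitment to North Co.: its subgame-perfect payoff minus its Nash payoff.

Work backward from South Co.'s decision.
- Loc1 → South Co. plays X (best of 0, 4, 3, 0); North Co. gets 2.
- Loc2 → South Co. plays Z (best of 3, 0, 3, 5); North Co. gets 6.
- Loc3 → South Co. plays W (best of 7, 6, 6, 2); North Co. gets 4.
- Loc4 → South Co. plays W (best of 2, 0, 0, 0); North Co. gets 1.
- Loc5 → South Co. plays Z (best of 2, 1, 2, 4); North Co. gets 7.
Among 2, 6, 4, 1, 7, the best is 7 at Loc5. Subgame-perfect outcome: (Loc5, Z) with payoffs (7, 4).
For the simultaneous game, intersect best replies.
North Co.'s best replies: W→Loc1; X→Loc3; Y→Loc4; Z→Loc5.
South Co.'s best replies: Loc1→X; Loc2→Z; Loc3→W; Loc4→W; Loc5→Z.
Only (Loc5, Z) has each player best-responding; Nash payoffs (7, 4).
North Co.'s commitment gain: 7 − 7 = 0.

0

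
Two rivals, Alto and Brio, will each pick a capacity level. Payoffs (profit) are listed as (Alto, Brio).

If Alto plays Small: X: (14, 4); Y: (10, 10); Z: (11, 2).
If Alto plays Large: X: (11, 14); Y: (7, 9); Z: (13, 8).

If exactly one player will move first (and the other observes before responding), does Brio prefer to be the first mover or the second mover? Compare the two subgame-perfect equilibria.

If Alto leads: Brio's best replies are Small→Y, Large→X; Alto's induced payoffs 10, 11; outcome (Large, X), payoffs (11, 14).
If Brio leads: Alto's best replies are X→Small, Y→Small, Z→Large; Brio's induced payoffs 4, 10, 8; outcome (Small, Y), payoffs (10, 10).
Brio gets 10 moving first and 14 moving second, so Brio prefers to move second.

second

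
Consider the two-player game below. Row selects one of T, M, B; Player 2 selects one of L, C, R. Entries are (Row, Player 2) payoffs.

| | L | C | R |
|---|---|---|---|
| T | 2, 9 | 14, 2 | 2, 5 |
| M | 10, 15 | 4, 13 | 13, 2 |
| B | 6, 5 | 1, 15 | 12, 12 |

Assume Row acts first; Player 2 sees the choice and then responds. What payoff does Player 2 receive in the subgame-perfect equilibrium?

Work backward from Player 2's decision.
- T: BR = L, leader payoff 2.
- M: BR = L, leader payoff 10.
- B: BR = C, leader payoff 1.
Among 2, 10, 1, the best is 10 at M. Subgame-perfect outcome: (M, L) with payoffs (10, 15).

15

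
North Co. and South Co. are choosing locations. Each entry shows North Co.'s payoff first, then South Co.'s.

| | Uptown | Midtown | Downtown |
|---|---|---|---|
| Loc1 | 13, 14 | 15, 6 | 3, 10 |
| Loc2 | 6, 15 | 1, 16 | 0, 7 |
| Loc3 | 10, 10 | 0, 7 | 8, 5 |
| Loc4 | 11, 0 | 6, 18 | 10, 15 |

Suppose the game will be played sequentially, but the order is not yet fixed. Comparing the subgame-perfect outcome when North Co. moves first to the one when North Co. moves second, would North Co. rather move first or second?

If North Co. leads: South Co.'s best replies are Loc1→Uptown, Loc2→Midtown, Loc3→Uptown, Loc4→Midtown; North Co.'s induced payoffs 13, 1, 10, 6; outcome (Loc1, Uptown), payoffs (13, 14).
If South Co. leads: North Co.'s best replies are Uptown→Loc1, Midtown→Loc1, Downtown→Loc4; South Co.'s induced payoffs 14, 6, 15; outcome (Loc4, Downtown), payoffs (10, 15).
North Co. gets 13 moving first and 10 moving second, so North Co. prefers to move first.

first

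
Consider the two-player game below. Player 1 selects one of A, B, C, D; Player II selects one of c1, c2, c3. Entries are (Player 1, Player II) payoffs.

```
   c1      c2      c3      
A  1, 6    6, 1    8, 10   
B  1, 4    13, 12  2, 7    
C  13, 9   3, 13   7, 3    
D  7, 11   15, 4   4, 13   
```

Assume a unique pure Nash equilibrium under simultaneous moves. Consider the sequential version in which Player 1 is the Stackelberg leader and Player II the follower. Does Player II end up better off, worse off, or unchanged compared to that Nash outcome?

Solve by backward induction (Player 1 leads).
- A → Player II plays c3 (best of 6, 1, 10); Player 1 gets 8.
- B → Player II plays c2 (best of 4, 12, 7); Player 1 gets 13.
- C → Player II plays c2 (best of 9, 13, 3); Player 1 gets 3.
- D → Player II plays c3 (best of 11, 4, 13); Player 1 gets 4.
Player 1's induced payoffs are 8, 13, 3, 4, so Player 1 commits to B. Subgame-perfect outcome: (B, c2) with payoffs (13, 12).
Now find the simultaneous Nash equilibrium.
Player 1's best replies: c1→C; c2→D; c3→A.
Player II's best replies: A→c3; B→c2; C→c2; D→c3.
The unique mutual best reply is (A, c3), giving (8, 10).
Player II earns 12 sequentially versus 10 at the Nash outcome: better off.

better off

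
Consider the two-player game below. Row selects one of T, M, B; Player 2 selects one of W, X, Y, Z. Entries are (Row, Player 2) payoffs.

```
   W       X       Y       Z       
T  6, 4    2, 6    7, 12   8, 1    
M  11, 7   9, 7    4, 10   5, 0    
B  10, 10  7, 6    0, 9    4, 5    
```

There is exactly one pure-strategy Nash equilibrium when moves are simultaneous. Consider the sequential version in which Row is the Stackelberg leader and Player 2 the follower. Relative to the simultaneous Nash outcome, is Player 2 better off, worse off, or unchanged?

Player 2 best-responds to each possible Row move:
- T: BR = Y, leader payoff 7.
- M: BR = Y, leader payoff 4.
- B: BR = W, leader payoff 10.
Among 7, 4, 10, the best is 10 at B. Subgame-perfect outcome: (B, W) with payoffs (10, 10).
For the simultaneous game, intersect best replies.
Row's best replies: W→M; X→M; Y→T; Z→T.
Player 2's best replies: T→Y; M→Y; B→W.
The unique mutual best reply is (T, Y), giving (7, 12).
Player 2 earns 10 sequentially versus 12 at the Nash outcome: worse off.

worse off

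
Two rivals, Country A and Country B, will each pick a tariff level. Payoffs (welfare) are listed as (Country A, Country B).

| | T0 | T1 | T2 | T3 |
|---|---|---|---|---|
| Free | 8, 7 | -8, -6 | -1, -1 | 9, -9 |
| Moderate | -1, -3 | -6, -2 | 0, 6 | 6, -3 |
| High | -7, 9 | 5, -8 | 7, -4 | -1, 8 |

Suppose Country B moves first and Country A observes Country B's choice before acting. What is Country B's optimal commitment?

Work backward from Country A's decision.
- T0: BR = Free, leader payoff 7.
- T1: BR = High, leader payoff -8.
- T2: BR = High, leader payoff -4.
- T3: BR = Free, leader payoff -9.
Maximizing over 7, -8, -4, -9, Country B chooses T0. Subgame-perfect outcome: (Free, T0) with payoffs (8, 7).

T0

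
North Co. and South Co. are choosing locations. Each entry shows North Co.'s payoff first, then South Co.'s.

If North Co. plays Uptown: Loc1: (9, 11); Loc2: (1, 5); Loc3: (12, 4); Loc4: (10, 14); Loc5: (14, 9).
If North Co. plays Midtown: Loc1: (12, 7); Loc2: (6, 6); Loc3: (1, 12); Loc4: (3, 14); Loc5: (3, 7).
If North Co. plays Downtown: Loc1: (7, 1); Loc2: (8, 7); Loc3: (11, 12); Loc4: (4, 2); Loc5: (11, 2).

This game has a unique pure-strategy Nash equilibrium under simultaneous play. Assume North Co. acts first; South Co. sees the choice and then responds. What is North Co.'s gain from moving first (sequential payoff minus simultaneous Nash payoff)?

1

Work backward from South Co.'s decision.
- Uptown → South Co. plays Loc4 (best of 11, 5, 4, 14, 9); North Co. gets 10.
- Midtown → South Co. plays Loc4 (best of 7, 6, 12, 14, 7); North Co. gets 3.
- Downtown → South Co. plays Loc3 (best of 1, 7, 12, 2, 2); North Co. gets 11.
North Co.'s induced payoffs are 10, 3, 11, so North Co. commits to Downtown. Subgame-perfect outcome: (Downtown, Loc3) with payoffs (11, 12).
Now find the simultaneous Nash equilibrium.
North Co.'s best replies: Loc1→Midtown; Loc2→Downtown; Loc3→Uptown; Loc4→Uptown; Loc5→Uptown.
South Co.'s best replies: Uptown→Loc4; Midtown→Loc4; Downtown→Loc3.
Only (Uptown, Loc4) has each player best-responding; Nash payoffs (10, 14).
North Co.'s commitment gain: 11 − 10 = 1.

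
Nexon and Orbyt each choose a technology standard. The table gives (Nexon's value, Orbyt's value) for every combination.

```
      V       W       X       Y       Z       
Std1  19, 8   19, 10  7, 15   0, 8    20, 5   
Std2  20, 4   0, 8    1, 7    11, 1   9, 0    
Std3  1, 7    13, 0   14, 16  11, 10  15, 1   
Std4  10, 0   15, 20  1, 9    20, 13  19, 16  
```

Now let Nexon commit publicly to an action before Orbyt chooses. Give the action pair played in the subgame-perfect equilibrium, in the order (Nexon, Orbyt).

(Std4, W)

Orbyt best-responds to each possible Nexon move:
- Std1: Orbyt compares 8, 10, 15, 8, 5 and picks X; Nexon would get 7.
- Std2: Orbyt compares 4, 8, 7, 1, 0 and picks W; Nexon would get 0.
- Std3: Orbyt compares 7, 0, 16, 10, 1 and picks X; Nexon would get 14.
- Std4: Orbyt compares 0, 20, 9, 13, 16 and picks W; Nexon would get 15.
Maximizing over 7, 0, 14, 15, Nexon chooses Std4. Subgame-perfect outcome: (Std4, W) with payoffs (15, 20).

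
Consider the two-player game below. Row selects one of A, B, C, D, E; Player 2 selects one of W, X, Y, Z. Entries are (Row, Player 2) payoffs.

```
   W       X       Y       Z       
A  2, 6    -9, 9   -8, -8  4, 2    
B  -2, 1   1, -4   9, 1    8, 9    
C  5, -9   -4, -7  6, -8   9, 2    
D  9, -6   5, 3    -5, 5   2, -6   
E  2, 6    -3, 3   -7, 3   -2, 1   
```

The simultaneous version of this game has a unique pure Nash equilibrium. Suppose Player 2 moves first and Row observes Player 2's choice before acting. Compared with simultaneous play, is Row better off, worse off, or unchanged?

Solve by backward induction (Player 2 leads).
- W → Row plays D (best of 2, -2, 5, 9, 2); Player 2 gets -6.
- X → Row plays D (best of -9, 1, -4, 5, -3); Player 2 gets 3.
- Y → Row plays B (best of -8, 9, 6, -5, -7); Player 2 gets 1.
- Z → Row plays C (best of 4, 8, 9, 2, -2); Player 2 gets 2.
Maximizing over -6, 3, 1, 2, Player 2 chooses X. Subgame-perfect outcome: (D, X) with payoffs (5, 3).
For the simultaneous game, intersect best replies.
Row's best replies: W→D; X→D; Y→B; Z→C.
Player 2's best replies: A→X; B→Z; C→Z; D→Y; E→W.
The unique mutual best reply is (C, Z), giving (9, 2).
Row earns 5 sequentially versus 9 at the Nash outcome: worse off.

worse off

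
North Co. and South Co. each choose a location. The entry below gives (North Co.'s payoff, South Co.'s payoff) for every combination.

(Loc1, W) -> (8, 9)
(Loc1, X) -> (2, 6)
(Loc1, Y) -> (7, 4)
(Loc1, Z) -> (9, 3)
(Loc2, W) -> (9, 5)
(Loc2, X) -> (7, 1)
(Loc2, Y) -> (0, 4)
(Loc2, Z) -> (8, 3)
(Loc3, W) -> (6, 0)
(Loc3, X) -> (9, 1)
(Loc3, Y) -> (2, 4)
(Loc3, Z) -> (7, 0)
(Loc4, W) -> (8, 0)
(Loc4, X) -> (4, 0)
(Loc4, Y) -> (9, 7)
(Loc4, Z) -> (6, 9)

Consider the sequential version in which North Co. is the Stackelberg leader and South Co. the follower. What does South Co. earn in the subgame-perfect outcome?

Backward induction with North Co. moving first.
- Loc1 → South Co. plays W (best of 9, 6, 4, 3); North Co. gets 8.
- Loc2 → South Co. plays W (best of 5, 1, 4, 3); North Co. gets 9.
- Loc3 → South Co. plays Y (best of 0, 1, 4, 0); North Co. gets 2.
- Loc4 → South Co. plays Z (best of 0, 0, 7, 9); North Co. gets 6.
Among 8, 9, 2, 6, the best is 9 at Loc2. Subgame-perfect outcome: (Loc2, W) with payoffs (9, 5).

5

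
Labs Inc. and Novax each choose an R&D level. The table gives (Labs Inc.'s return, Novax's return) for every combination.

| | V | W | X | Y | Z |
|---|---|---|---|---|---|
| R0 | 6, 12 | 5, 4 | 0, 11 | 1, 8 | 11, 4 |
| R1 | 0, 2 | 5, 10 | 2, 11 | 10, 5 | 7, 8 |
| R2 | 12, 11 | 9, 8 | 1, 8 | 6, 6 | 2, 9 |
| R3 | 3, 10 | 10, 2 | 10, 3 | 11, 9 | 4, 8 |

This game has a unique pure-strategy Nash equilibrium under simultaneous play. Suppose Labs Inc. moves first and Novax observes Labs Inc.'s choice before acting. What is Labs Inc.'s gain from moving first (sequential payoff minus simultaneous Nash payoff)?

Novax best-responds to each possible Labs Inc. move:
- R0: Novax compares 12, 4, 11, 8, 4 and picks V; Labs Inc. would get 6.
- R1: Novax compares 2, 10, 11, 5, 8 and picks X; Labs Inc. would get 2.
- R2: Novax compares 11, 8, 8, 6, 9 and picks V; Labs Inc. would get 12.
- R3: Novax compares 10, 2, 3, 9, 8 and picks V; Labs Inc. would get 3.
Among 6, 2, 12, 3, the best is 12 at R2. Subgame-perfect outcome: (R2, V) with payoffs (12, 11).
Under simultaneous play:
Labs Inc.'s best replies: V→R2; W→R3; X→R3; Y→R3; Z→R0.
Novax's best replies: R0→V; R1→X; R2→V; R3→V.
Only (R2, V) has each player best-responding; Nash payoffs (12, 11).
Labs Inc.'s commitment gain: 12 − 12 = 0.

0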